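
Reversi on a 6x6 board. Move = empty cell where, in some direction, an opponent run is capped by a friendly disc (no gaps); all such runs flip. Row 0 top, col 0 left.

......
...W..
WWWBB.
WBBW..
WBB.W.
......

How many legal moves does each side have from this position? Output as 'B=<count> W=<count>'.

Answer: B=8 W=7

Derivation:
-- B to move --
(0,2): flips 1 -> legal
(0,3): flips 1 -> legal
(0,4): flips 2 -> legal
(1,0): flips 1 -> legal
(1,1): flips 1 -> legal
(1,2): flips 1 -> legal
(1,4): no bracket -> illegal
(3,4): flips 1 -> legal
(3,5): no bracket -> illegal
(4,3): flips 1 -> legal
(4,5): no bracket -> illegal
(5,0): no bracket -> illegal
(5,1): no bracket -> illegal
(5,3): no bracket -> illegal
(5,4): no bracket -> illegal
(5,5): no bracket -> illegal
B mobility = 8
-- W to move --
(1,2): no bracket -> illegal
(1,4): no bracket -> illegal
(1,5): flips 1 -> legal
(2,5): flips 2 -> legal
(3,4): no bracket -> illegal
(3,5): flips 1 -> legal
(4,3): flips 3 -> legal
(5,0): no bracket -> illegal
(5,1): flips 3 -> legal
(5,2): flips 3 -> legal
(5,3): flips 2 -> legal
W mobility = 7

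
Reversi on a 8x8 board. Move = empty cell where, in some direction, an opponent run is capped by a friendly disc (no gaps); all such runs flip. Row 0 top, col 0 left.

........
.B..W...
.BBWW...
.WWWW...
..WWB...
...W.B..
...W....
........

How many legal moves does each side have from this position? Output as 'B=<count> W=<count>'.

-- B to move --
(0,3): no bracket -> illegal
(0,4): flips 3 -> legal
(0,5): no bracket -> illegal
(1,2): no bracket -> illegal
(1,3): no bracket -> illegal
(1,5): no bracket -> illegal
(2,0): no bracket -> illegal
(2,5): flips 2 -> legal
(3,0): no bracket -> illegal
(3,5): no bracket -> illegal
(4,0): flips 1 -> legal
(4,1): flips 3 -> legal
(4,5): no bracket -> illegal
(5,1): no bracket -> illegal
(5,2): flips 2 -> legal
(5,4): flips 2 -> legal
(6,2): flips 1 -> legal
(6,4): no bracket -> illegal
(7,2): no bracket -> illegal
(7,3): no bracket -> illegal
(7,4): no bracket -> illegal
B mobility = 7
-- W to move --
(0,0): flips 2 -> legal
(0,1): flips 2 -> legal
(0,2): no bracket -> illegal
(1,0): flips 1 -> legal
(1,2): flips 1 -> legal
(1,3): flips 1 -> legal
(2,0): flips 2 -> legal
(3,0): no bracket -> illegal
(3,5): flips 1 -> legal
(4,5): flips 1 -> legal
(4,6): no bracket -> illegal
(5,4): flips 1 -> legal
(5,6): no bracket -> illegal
(6,4): no bracket -> illegal
(6,5): no bracket -> illegal
(6,6): flips 2 -> legal
W mobility = 10

Answer: B=7 W=10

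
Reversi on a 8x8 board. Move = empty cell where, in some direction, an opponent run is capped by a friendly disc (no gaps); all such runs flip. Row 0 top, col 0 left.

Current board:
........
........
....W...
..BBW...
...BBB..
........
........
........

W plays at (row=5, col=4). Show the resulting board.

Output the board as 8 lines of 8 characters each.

Place W at (5,4); scan 8 dirs for brackets.
Dir NW: opp run (4,3) (3,2), next='.' -> no flip
Dir N: opp run (4,4) capped by W -> flip
Dir NE: opp run (4,5), next='.' -> no flip
Dir W: first cell '.' (not opp) -> no flip
Dir E: first cell '.' (not opp) -> no flip
Dir SW: first cell '.' (not opp) -> no flip
Dir S: first cell '.' (not opp) -> no flip
Dir SE: first cell '.' (not opp) -> no flip
All flips: (4,4)

Answer: ........
........
....W...
..BBW...
...BWB..
....W...
........
........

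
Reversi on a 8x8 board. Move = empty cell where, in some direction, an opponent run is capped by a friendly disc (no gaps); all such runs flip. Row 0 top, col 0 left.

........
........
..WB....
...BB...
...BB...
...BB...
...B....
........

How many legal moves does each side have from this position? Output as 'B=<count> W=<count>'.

-- B to move --
(1,1): flips 1 -> legal
(1,2): no bracket -> illegal
(1,3): no bracket -> illegal
(2,1): flips 1 -> legal
(3,1): no bracket -> illegal
(3,2): no bracket -> illegal
B mobility = 2
-- W to move --
(1,2): no bracket -> illegal
(1,3): no bracket -> illegal
(1,4): no bracket -> illegal
(2,4): flips 1 -> legal
(2,5): no bracket -> illegal
(3,2): no bracket -> illegal
(3,5): no bracket -> illegal
(4,2): no bracket -> illegal
(4,5): no bracket -> illegal
(5,2): no bracket -> illegal
(5,5): flips 2 -> legal
(6,2): no bracket -> illegal
(6,4): no bracket -> illegal
(6,5): no bracket -> illegal
(7,2): no bracket -> illegal
(7,3): no bracket -> illegal
(7,4): no bracket -> illegal
W mobility = 2

Answer: B=2 W=2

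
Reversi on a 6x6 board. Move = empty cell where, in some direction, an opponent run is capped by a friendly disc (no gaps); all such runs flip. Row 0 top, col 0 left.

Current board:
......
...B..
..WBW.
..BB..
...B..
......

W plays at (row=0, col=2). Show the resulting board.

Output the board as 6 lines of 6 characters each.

Answer: ..W...
...W..
..WBW.
..BB..
...B..
......

Derivation:
Place W at (0,2); scan 8 dirs for brackets.
Dir NW: edge -> no flip
Dir N: edge -> no flip
Dir NE: edge -> no flip
Dir W: first cell '.' (not opp) -> no flip
Dir E: first cell '.' (not opp) -> no flip
Dir SW: first cell '.' (not opp) -> no flip
Dir S: first cell '.' (not opp) -> no flip
Dir SE: opp run (1,3) capped by W -> flip
All flips: (1,3)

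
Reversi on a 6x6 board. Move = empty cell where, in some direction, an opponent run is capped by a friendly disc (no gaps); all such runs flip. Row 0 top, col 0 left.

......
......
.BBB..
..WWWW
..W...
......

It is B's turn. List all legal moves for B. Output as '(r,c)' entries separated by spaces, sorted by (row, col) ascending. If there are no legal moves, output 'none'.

Answer: (4,1) (4,3) (4,4) (4,5) (5,2)

Derivation:
(2,4): no bracket -> illegal
(2,5): no bracket -> illegal
(3,1): no bracket -> illegal
(4,1): flips 1 -> legal
(4,3): flips 2 -> legal
(4,4): flips 1 -> legal
(4,5): flips 1 -> legal
(5,1): no bracket -> illegal
(5,2): flips 2 -> legal
(5,3): no bracket -> illegal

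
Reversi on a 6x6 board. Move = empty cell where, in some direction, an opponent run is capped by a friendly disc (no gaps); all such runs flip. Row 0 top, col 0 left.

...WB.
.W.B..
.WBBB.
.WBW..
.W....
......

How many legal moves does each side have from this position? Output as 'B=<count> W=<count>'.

-- B to move --
(0,0): flips 1 -> legal
(0,1): no bracket -> illegal
(0,2): flips 1 -> legal
(1,0): flips 1 -> legal
(1,2): no bracket -> illegal
(1,4): no bracket -> illegal
(2,0): flips 1 -> legal
(3,0): flips 1 -> legal
(3,4): flips 1 -> legal
(4,0): flips 1 -> legal
(4,2): flips 1 -> legal
(4,3): flips 1 -> legal
(4,4): flips 1 -> legal
(5,0): flips 1 -> legal
(5,1): no bracket -> illegal
(5,2): no bracket -> illegal
B mobility = 11
-- W to move --
(0,2): no bracket -> illegal
(0,5): flips 1 -> legal
(1,2): no bracket -> illegal
(1,4): flips 2 -> legal
(1,5): flips 1 -> legal
(2,5): flips 3 -> legal
(3,4): no bracket -> illegal
(3,5): no bracket -> illegal
(4,2): no bracket -> illegal
(4,3): flips 1 -> legal
W mobility = 5

Answer: B=11 W=5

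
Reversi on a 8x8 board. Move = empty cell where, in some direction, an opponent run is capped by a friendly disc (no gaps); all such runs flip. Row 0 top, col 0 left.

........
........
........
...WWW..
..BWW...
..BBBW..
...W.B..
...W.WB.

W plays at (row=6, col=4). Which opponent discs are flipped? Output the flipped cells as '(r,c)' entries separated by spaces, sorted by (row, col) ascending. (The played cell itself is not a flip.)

Answer: (5,4)

Derivation:
Dir NW: opp run (5,3) (4,2), next='.' -> no flip
Dir N: opp run (5,4) capped by W -> flip
Dir NE: first cell 'W' (not opp) -> no flip
Dir W: first cell 'W' (not opp) -> no flip
Dir E: opp run (6,5), next='.' -> no flip
Dir SW: first cell 'W' (not opp) -> no flip
Dir S: first cell '.' (not opp) -> no flip
Dir SE: first cell 'W' (not opp) -> no flip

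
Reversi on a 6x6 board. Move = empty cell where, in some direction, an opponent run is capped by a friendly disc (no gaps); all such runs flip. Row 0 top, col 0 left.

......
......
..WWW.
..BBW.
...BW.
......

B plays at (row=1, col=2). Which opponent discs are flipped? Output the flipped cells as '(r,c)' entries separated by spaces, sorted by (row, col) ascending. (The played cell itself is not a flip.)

Answer: (2,2)

Derivation:
Dir NW: first cell '.' (not opp) -> no flip
Dir N: first cell '.' (not opp) -> no flip
Dir NE: first cell '.' (not opp) -> no flip
Dir W: first cell '.' (not opp) -> no flip
Dir E: first cell '.' (not opp) -> no flip
Dir SW: first cell '.' (not opp) -> no flip
Dir S: opp run (2,2) capped by B -> flip
Dir SE: opp run (2,3) (3,4), next='.' -> no flip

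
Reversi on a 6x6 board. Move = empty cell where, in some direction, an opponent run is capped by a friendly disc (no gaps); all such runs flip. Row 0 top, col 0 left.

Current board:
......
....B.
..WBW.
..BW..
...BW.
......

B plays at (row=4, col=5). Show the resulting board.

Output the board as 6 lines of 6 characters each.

Place B at (4,5); scan 8 dirs for brackets.
Dir NW: first cell '.' (not opp) -> no flip
Dir N: first cell '.' (not opp) -> no flip
Dir NE: edge -> no flip
Dir W: opp run (4,4) capped by B -> flip
Dir E: edge -> no flip
Dir SW: first cell '.' (not opp) -> no flip
Dir S: first cell '.' (not opp) -> no flip
Dir SE: edge -> no flip
All flips: (4,4)

Answer: ......
....B.
..WBW.
..BW..
...BBB
......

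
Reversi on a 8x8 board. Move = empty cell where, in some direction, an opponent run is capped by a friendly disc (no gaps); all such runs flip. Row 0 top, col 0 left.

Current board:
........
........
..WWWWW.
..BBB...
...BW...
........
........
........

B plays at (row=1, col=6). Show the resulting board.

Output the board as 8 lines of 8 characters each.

Answer: ........
......B.
..WWWBW.
..BBB...
...BW...
........
........
........

Derivation:
Place B at (1,6); scan 8 dirs for brackets.
Dir NW: first cell '.' (not opp) -> no flip
Dir N: first cell '.' (not opp) -> no flip
Dir NE: first cell '.' (not opp) -> no flip
Dir W: first cell '.' (not opp) -> no flip
Dir E: first cell '.' (not opp) -> no flip
Dir SW: opp run (2,5) capped by B -> flip
Dir S: opp run (2,6), next='.' -> no flip
Dir SE: first cell '.' (not opp) -> no flip
All flips: (2,5)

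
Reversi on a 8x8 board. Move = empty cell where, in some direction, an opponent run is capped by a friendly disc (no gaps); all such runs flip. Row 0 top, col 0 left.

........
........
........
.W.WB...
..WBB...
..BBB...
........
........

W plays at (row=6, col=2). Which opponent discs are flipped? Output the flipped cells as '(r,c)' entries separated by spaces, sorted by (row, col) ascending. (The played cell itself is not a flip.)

Dir NW: first cell '.' (not opp) -> no flip
Dir N: opp run (5,2) capped by W -> flip
Dir NE: opp run (5,3) (4,4), next='.' -> no flip
Dir W: first cell '.' (not opp) -> no flip
Dir E: first cell '.' (not opp) -> no flip
Dir SW: first cell '.' (not opp) -> no flip
Dir S: first cell '.' (not opp) -> no flip
Dir SE: first cell '.' (not opp) -> no flip

Answer: (5,2)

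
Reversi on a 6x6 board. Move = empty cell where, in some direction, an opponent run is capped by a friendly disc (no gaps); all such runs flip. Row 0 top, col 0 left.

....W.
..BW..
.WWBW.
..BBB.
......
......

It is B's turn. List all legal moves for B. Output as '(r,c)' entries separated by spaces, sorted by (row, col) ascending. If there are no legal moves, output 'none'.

Answer: (0,3) (1,0) (1,1) (1,4) (1,5) (2,0) (2,5) (3,0)

Derivation:
(0,2): no bracket -> illegal
(0,3): flips 1 -> legal
(0,5): no bracket -> illegal
(1,0): flips 1 -> legal
(1,1): flips 1 -> legal
(1,4): flips 2 -> legal
(1,5): flips 1 -> legal
(2,0): flips 2 -> legal
(2,5): flips 1 -> legal
(3,0): flips 1 -> legal
(3,1): no bracket -> illegal
(3,5): no bracket -> illegal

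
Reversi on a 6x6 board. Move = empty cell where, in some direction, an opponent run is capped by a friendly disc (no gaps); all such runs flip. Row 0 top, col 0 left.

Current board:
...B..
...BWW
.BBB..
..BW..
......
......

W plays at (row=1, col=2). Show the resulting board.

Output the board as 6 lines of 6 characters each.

Answer: ...B..
..WWWW
.BBB..
..BW..
......
......

Derivation:
Place W at (1,2); scan 8 dirs for brackets.
Dir NW: first cell '.' (not opp) -> no flip
Dir N: first cell '.' (not opp) -> no flip
Dir NE: opp run (0,3), next=edge -> no flip
Dir W: first cell '.' (not opp) -> no flip
Dir E: opp run (1,3) capped by W -> flip
Dir SW: opp run (2,1), next='.' -> no flip
Dir S: opp run (2,2) (3,2), next='.' -> no flip
Dir SE: opp run (2,3), next='.' -> no flip
All flips: (1,3)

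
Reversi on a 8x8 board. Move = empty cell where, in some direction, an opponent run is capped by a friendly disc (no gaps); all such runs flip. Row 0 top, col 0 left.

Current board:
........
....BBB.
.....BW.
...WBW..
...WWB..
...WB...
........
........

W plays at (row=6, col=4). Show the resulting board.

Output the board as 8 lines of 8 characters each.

Answer: ........
....BBB.
.....BW.
...WBW..
...WWB..
...WW...
....W...
........

Derivation:
Place W at (6,4); scan 8 dirs for brackets.
Dir NW: first cell 'W' (not opp) -> no flip
Dir N: opp run (5,4) capped by W -> flip
Dir NE: first cell '.' (not opp) -> no flip
Dir W: first cell '.' (not opp) -> no flip
Dir E: first cell '.' (not opp) -> no flip
Dir SW: first cell '.' (not opp) -> no flip
Dir S: first cell '.' (not opp) -> no flip
Dir SE: first cell '.' (not opp) -> no flip
All flips: (5,4)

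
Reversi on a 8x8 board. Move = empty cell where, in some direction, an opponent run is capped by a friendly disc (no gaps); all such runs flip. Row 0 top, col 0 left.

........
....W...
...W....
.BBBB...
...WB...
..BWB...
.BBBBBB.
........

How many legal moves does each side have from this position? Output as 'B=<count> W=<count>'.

-- B to move --
(0,3): no bracket -> illegal
(0,4): no bracket -> illegal
(0,5): flips 2 -> legal
(1,2): flips 1 -> legal
(1,3): flips 1 -> legal
(1,5): no bracket -> illegal
(2,2): no bracket -> illegal
(2,4): no bracket -> illegal
(2,5): no bracket -> illegal
(4,2): flips 2 -> legal
B mobility = 4
-- W to move --
(2,0): no bracket -> illegal
(2,1): flips 1 -> legal
(2,2): no bracket -> illegal
(2,4): no bracket -> illegal
(2,5): flips 1 -> legal
(3,0): no bracket -> illegal
(3,5): flips 1 -> legal
(4,0): no bracket -> illegal
(4,1): flips 1 -> legal
(4,2): no bracket -> illegal
(4,5): flips 2 -> legal
(5,0): no bracket -> illegal
(5,1): flips 1 -> legal
(5,5): flips 1 -> legal
(5,6): no bracket -> illegal
(5,7): no bracket -> illegal
(6,0): no bracket -> illegal
(6,7): no bracket -> illegal
(7,0): flips 2 -> legal
(7,1): flips 1 -> legal
(7,2): no bracket -> illegal
(7,3): flips 1 -> legal
(7,4): no bracket -> illegal
(7,5): flips 1 -> legal
(7,6): flips 2 -> legal
(7,7): no bracket -> illegal
W mobility = 12

Answer: B=4 W=12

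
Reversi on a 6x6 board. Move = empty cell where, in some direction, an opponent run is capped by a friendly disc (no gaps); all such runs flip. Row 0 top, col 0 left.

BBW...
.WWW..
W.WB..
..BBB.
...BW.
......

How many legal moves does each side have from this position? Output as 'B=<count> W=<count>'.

-- B to move --
(0,3): flips 2 -> legal
(0,4): no bracket -> illegal
(1,0): no bracket -> illegal
(1,4): no bracket -> illegal
(2,1): flips 2 -> legal
(2,4): no bracket -> illegal
(3,0): no bracket -> illegal
(3,1): no bracket -> illegal
(3,5): no bracket -> illegal
(4,5): flips 1 -> legal
(5,3): no bracket -> illegal
(5,4): flips 1 -> legal
(5,5): flips 1 -> legal
B mobility = 5
-- W to move --
(1,0): no bracket -> illegal
(1,4): no bracket -> illegal
(2,1): no bracket -> illegal
(2,4): flips 2 -> legal
(2,5): no bracket -> illegal
(3,1): no bracket -> illegal
(3,5): no bracket -> illegal
(4,1): no bracket -> illegal
(4,2): flips 2 -> legal
(4,5): flips 2 -> legal
(5,2): no bracket -> illegal
(5,3): flips 3 -> legal
(5,4): no bracket -> illegal
W mobility = 4

Answer: B=5 W=4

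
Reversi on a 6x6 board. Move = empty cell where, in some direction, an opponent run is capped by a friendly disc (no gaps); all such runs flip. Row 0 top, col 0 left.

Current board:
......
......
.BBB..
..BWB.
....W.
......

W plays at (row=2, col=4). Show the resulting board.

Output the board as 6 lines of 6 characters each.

Place W at (2,4); scan 8 dirs for brackets.
Dir NW: first cell '.' (not opp) -> no flip
Dir N: first cell '.' (not opp) -> no flip
Dir NE: first cell '.' (not opp) -> no flip
Dir W: opp run (2,3) (2,2) (2,1), next='.' -> no flip
Dir E: first cell '.' (not opp) -> no flip
Dir SW: first cell 'W' (not opp) -> no flip
Dir S: opp run (3,4) capped by W -> flip
Dir SE: first cell '.' (not opp) -> no flip
All flips: (3,4)

Answer: ......
......
.BBBW.
..BWW.
....W.
......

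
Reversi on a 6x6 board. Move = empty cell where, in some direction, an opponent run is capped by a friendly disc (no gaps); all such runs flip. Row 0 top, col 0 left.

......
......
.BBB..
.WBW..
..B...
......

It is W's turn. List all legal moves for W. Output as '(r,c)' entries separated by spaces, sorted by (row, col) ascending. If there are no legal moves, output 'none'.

Answer: (1,1) (1,3) (5,1) (5,3)

Derivation:
(1,0): no bracket -> illegal
(1,1): flips 2 -> legal
(1,2): no bracket -> illegal
(1,3): flips 2 -> legal
(1,4): no bracket -> illegal
(2,0): no bracket -> illegal
(2,4): no bracket -> illegal
(3,0): no bracket -> illegal
(3,4): no bracket -> illegal
(4,1): no bracket -> illegal
(4,3): no bracket -> illegal
(5,1): flips 1 -> legal
(5,2): no bracket -> illegal
(5,3): flips 1 -> legal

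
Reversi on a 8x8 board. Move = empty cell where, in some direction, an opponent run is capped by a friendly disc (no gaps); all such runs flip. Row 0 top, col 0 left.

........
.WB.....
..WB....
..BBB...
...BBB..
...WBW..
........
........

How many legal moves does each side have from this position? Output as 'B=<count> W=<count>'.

Answer: B=9 W=5

Derivation:
-- B to move --
(0,0): flips 2 -> legal
(0,1): no bracket -> illegal
(0,2): no bracket -> illegal
(1,0): flips 1 -> legal
(1,3): no bracket -> illegal
(2,0): no bracket -> illegal
(2,1): flips 1 -> legal
(3,1): no bracket -> illegal
(4,2): no bracket -> illegal
(4,6): no bracket -> illegal
(5,2): flips 1 -> legal
(5,6): flips 1 -> legal
(6,2): flips 1 -> legal
(6,3): flips 1 -> legal
(6,4): no bracket -> illegal
(6,5): flips 1 -> legal
(6,6): flips 1 -> legal
B mobility = 9
-- W to move --
(0,1): no bracket -> illegal
(0,2): flips 1 -> legal
(0,3): no bracket -> illegal
(1,3): flips 4 -> legal
(1,4): no bracket -> illegal
(2,1): no bracket -> illegal
(2,4): flips 1 -> legal
(2,5): no bracket -> illegal
(3,1): no bracket -> illegal
(3,5): flips 2 -> legal
(3,6): no bracket -> illegal
(4,1): no bracket -> illegal
(4,2): flips 1 -> legal
(4,6): no bracket -> illegal
(5,2): no bracket -> illegal
(5,6): no bracket -> illegal
(6,3): no bracket -> illegal
(6,4): no bracket -> illegal
(6,5): no bracket -> illegal
W mobility = 5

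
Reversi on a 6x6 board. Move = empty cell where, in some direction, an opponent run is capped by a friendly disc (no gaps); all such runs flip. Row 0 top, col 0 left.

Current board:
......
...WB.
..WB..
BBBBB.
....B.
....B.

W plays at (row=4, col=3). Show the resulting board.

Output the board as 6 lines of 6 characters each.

Answer: ......
...WB.
..WW..
BBBWB.
...WB.
....B.

Derivation:
Place W at (4,3); scan 8 dirs for brackets.
Dir NW: opp run (3,2), next='.' -> no flip
Dir N: opp run (3,3) (2,3) capped by W -> flip
Dir NE: opp run (3,4), next='.' -> no flip
Dir W: first cell '.' (not opp) -> no flip
Dir E: opp run (4,4), next='.' -> no flip
Dir SW: first cell '.' (not opp) -> no flip
Dir S: first cell '.' (not opp) -> no flip
Dir SE: opp run (5,4), next=edge -> no flip
All flips: (2,3) (3,3)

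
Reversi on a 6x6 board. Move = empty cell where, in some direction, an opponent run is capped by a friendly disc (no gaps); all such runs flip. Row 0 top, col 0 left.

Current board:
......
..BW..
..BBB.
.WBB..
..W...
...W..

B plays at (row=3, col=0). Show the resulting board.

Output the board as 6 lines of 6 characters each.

Answer: ......
..BW..
..BBB.
BBBB..
..W...
...W..

Derivation:
Place B at (3,0); scan 8 dirs for brackets.
Dir NW: edge -> no flip
Dir N: first cell '.' (not opp) -> no flip
Dir NE: first cell '.' (not opp) -> no flip
Dir W: edge -> no flip
Dir E: opp run (3,1) capped by B -> flip
Dir SW: edge -> no flip
Dir S: first cell '.' (not opp) -> no flip
Dir SE: first cell '.' (not opp) -> no flip
All flips: (3,1)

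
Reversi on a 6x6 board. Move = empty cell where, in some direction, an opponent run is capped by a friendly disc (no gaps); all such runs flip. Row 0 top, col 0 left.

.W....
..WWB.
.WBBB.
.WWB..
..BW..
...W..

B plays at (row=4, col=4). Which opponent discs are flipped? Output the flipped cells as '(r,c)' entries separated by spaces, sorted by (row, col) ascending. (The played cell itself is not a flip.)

Dir NW: first cell 'B' (not opp) -> no flip
Dir N: first cell '.' (not opp) -> no flip
Dir NE: first cell '.' (not opp) -> no flip
Dir W: opp run (4,3) capped by B -> flip
Dir E: first cell '.' (not opp) -> no flip
Dir SW: opp run (5,3), next=edge -> no flip
Dir S: first cell '.' (not opp) -> no flip
Dir SE: first cell '.' (not opp) -> no flip

Answer: (4,3)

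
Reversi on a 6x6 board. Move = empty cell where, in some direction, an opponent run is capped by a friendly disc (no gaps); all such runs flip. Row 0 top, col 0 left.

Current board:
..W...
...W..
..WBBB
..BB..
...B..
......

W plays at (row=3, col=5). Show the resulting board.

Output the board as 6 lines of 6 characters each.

Answer: ..W...
...W..
..WBWB
..BB.W
...B..
......

Derivation:
Place W at (3,5); scan 8 dirs for brackets.
Dir NW: opp run (2,4) capped by W -> flip
Dir N: opp run (2,5), next='.' -> no flip
Dir NE: edge -> no flip
Dir W: first cell '.' (not opp) -> no flip
Dir E: edge -> no flip
Dir SW: first cell '.' (not opp) -> no flip
Dir S: first cell '.' (not opp) -> no flip
Dir SE: edge -> no flip
All flips: (2,4)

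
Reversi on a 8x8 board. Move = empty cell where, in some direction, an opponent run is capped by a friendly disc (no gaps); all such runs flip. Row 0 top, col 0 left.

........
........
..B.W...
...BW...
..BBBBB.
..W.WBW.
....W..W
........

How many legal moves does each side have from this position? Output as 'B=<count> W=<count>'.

Answer: B=14 W=4

Derivation:
-- B to move --
(1,3): no bracket -> illegal
(1,4): flips 2 -> legal
(1,5): flips 1 -> legal
(2,3): flips 1 -> legal
(2,5): flips 1 -> legal
(3,5): flips 1 -> legal
(4,1): no bracket -> illegal
(4,7): no bracket -> illegal
(5,1): no bracket -> illegal
(5,3): flips 1 -> legal
(5,7): flips 1 -> legal
(6,1): flips 1 -> legal
(6,2): flips 1 -> legal
(6,3): flips 1 -> legal
(6,5): flips 1 -> legal
(6,6): flips 1 -> legal
(7,3): flips 1 -> legal
(7,4): flips 2 -> legal
(7,5): no bracket -> illegal
(7,6): no bracket -> illegal
(7,7): no bracket -> illegal
B mobility = 14
-- W to move --
(1,1): no bracket -> illegal
(1,2): no bracket -> illegal
(1,3): no bracket -> illegal
(2,1): no bracket -> illegal
(2,3): no bracket -> illegal
(3,1): no bracket -> illegal
(3,2): flips 3 -> legal
(3,5): no bracket -> illegal
(3,6): flips 2 -> legal
(3,7): flips 2 -> legal
(4,1): no bracket -> illegal
(4,7): no bracket -> illegal
(5,1): flips 2 -> legal
(5,3): no bracket -> illegal
(5,7): no bracket -> illegal
(6,5): no bracket -> illegal
(6,6): no bracket -> illegal
W mobility = 4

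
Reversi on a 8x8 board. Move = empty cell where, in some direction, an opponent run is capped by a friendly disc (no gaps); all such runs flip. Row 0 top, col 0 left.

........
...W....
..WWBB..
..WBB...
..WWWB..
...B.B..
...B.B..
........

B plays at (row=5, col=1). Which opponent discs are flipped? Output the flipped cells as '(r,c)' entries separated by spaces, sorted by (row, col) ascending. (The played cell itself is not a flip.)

Dir NW: first cell '.' (not opp) -> no flip
Dir N: first cell '.' (not opp) -> no flip
Dir NE: opp run (4,2) capped by B -> flip
Dir W: first cell '.' (not opp) -> no flip
Dir E: first cell '.' (not opp) -> no flip
Dir SW: first cell '.' (not opp) -> no flip
Dir S: first cell '.' (not opp) -> no flip
Dir SE: first cell '.' (not opp) -> no flip

Answer: (4,2)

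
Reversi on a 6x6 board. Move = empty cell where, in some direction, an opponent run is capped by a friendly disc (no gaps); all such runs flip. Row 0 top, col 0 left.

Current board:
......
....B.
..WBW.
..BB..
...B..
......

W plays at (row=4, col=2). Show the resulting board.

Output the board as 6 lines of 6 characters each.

Place W at (4,2); scan 8 dirs for brackets.
Dir NW: first cell '.' (not opp) -> no flip
Dir N: opp run (3,2) capped by W -> flip
Dir NE: opp run (3,3) capped by W -> flip
Dir W: first cell '.' (not opp) -> no flip
Dir E: opp run (4,3), next='.' -> no flip
Dir SW: first cell '.' (not opp) -> no flip
Dir S: first cell '.' (not opp) -> no flip
Dir SE: first cell '.' (not opp) -> no flip
All flips: (3,2) (3,3)

Answer: ......
....B.
..WBW.
..WW..
..WB..
......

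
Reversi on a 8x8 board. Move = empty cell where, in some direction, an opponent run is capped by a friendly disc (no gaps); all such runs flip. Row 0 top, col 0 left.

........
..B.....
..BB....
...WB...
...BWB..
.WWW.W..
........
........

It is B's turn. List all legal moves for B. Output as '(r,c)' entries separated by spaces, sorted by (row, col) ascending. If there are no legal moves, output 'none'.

(2,4): no bracket -> illegal
(3,2): flips 1 -> legal
(3,5): no bracket -> illegal
(4,0): no bracket -> illegal
(4,1): no bracket -> illegal
(4,2): no bracket -> illegal
(4,6): no bracket -> illegal
(5,0): no bracket -> illegal
(5,4): flips 1 -> legal
(5,6): no bracket -> illegal
(6,0): no bracket -> illegal
(6,1): flips 1 -> legal
(6,2): no bracket -> illegal
(6,3): flips 1 -> legal
(6,4): no bracket -> illegal
(6,5): flips 1 -> legal
(6,6): flips 3 -> legal

Answer: (3,2) (5,4) (6,1) (6,3) (6,5) (6,6)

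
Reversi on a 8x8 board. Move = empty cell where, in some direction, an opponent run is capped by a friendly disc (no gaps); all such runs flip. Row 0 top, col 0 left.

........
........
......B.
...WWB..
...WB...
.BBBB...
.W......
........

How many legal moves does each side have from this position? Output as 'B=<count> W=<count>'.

-- B to move --
(2,2): flips 1 -> legal
(2,3): flips 2 -> legal
(2,4): flips 1 -> legal
(2,5): flips 2 -> legal
(3,2): flips 3 -> legal
(4,2): flips 1 -> legal
(4,5): no bracket -> illegal
(5,0): no bracket -> illegal
(6,0): no bracket -> illegal
(6,2): no bracket -> illegal
(7,0): flips 1 -> legal
(7,1): flips 1 -> legal
(7,2): no bracket -> illegal
B mobility = 8
-- W to move --
(1,5): no bracket -> illegal
(1,6): no bracket -> illegal
(1,7): no bracket -> illegal
(2,4): no bracket -> illegal
(2,5): no bracket -> illegal
(2,7): no bracket -> illegal
(3,6): flips 1 -> legal
(3,7): no bracket -> illegal
(4,0): no bracket -> illegal
(4,1): flips 1 -> legal
(4,2): no bracket -> illegal
(4,5): flips 1 -> legal
(4,6): no bracket -> illegal
(5,0): no bracket -> illegal
(5,5): flips 1 -> legal
(6,0): no bracket -> illegal
(6,2): no bracket -> illegal
(6,3): flips 1 -> legal
(6,4): flips 2 -> legal
(6,5): flips 1 -> legal
W mobility = 7

Answer: B=8 W=7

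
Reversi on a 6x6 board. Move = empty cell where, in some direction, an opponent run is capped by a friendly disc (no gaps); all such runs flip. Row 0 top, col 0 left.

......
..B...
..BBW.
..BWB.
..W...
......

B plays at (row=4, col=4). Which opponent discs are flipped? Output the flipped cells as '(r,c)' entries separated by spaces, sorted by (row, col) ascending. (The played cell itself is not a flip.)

Answer: (3,3)

Derivation:
Dir NW: opp run (3,3) capped by B -> flip
Dir N: first cell 'B' (not opp) -> no flip
Dir NE: first cell '.' (not opp) -> no flip
Dir W: first cell '.' (not opp) -> no flip
Dir E: first cell '.' (not opp) -> no flip
Dir SW: first cell '.' (not opp) -> no flip
Dir S: first cell '.' (not opp) -> no flip
Dir SE: first cell '.' (not opp) -> no flip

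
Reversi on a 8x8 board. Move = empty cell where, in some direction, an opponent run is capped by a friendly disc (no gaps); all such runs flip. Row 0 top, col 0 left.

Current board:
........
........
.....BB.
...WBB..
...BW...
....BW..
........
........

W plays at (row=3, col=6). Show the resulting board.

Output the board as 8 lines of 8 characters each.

Answer: ........
........
.....BB.
...WWWW.
...BW...
....BW..
........
........

Derivation:
Place W at (3,6); scan 8 dirs for brackets.
Dir NW: opp run (2,5), next='.' -> no flip
Dir N: opp run (2,6), next='.' -> no flip
Dir NE: first cell '.' (not opp) -> no flip
Dir W: opp run (3,5) (3,4) capped by W -> flip
Dir E: first cell '.' (not opp) -> no flip
Dir SW: first cell '.' (not opp) -> no flip
Dir S: first cell '.' (not opp) -> no flip
Dir SE: first cell '.' (not opp) -> no flip
All flips: (3,4) (3,5)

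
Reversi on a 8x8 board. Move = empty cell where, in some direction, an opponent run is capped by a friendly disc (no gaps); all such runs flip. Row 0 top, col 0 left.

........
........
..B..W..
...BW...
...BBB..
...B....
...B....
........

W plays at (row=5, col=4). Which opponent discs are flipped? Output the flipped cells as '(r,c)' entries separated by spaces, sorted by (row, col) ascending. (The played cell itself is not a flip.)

Dir NW: opp run (4,3), next='.' -> no flip
Dir N: opp run (4,4) capped by W -> flip
Dir NE: opp run (4,5), next='.' -> no flip
Dir W: opp run (5,3), next='.' -> no flip
Dir E: first cell '.' (not opp) -> no flip
Dir SW: opp run (6,3), next='.' -> no flip
Dir S: first cell '.' (not opp) -> no flip
Dir SE: first cell '.' (not opp) -> no flip

Answer: (4,4)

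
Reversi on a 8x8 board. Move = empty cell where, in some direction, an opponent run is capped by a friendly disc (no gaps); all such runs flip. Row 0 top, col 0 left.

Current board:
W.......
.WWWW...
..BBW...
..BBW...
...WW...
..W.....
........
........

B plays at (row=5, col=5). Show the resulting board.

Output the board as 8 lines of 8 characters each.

Answer: W.......
.WWWW...
..BBW...
..BBW...
...WB...
..W..B..
........
........

Derivation:
Place B at (5,5); scan 8 dirs for brackets.
Dir NW: opp run (4,4) capped by B -> flip
Dir N: first cell '.' (not opp) -> no flip
Dir NE: first cell '.' (not opp) -> no flip
Dir W: first cell '.' (not opp) -> no flip
Dir E: first cell '.' (not opp) -> no flip
Dir SW: first cell '.' (not opp) -> no flip
Dir S: first cell '.' (not opp) -> no flip
Dir SE: first cell '.' (not opp) -> no flip
All flips: (4,4)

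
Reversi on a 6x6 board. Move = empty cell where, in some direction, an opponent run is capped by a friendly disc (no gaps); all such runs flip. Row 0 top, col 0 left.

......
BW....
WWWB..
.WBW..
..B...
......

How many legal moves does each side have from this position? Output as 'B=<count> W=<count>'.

-- B to move --
(0,0): no bracket -> illegal
(0,1): no bracket -> illegal
(0,2): no bracket -> illegal
(1,2): flips 2 -> legal
(1,3): no bracket -> illegal
(2,4): flips 1 -> legal
(3,0): flips 2 -> legal
(3,4): flips 1 -> legal
(4,0): no bracket -> illegal
(4,1): no bracket -> illegal
(4,3): flips 1 -> legal
(4,4): no bracket -> illegal
B mobility = 5
-- W to move --
(0,0): flips 1 -> legal
(0,1): no bracket -> illegal
(1,2): no bracket -> illegal
(1,3): flips 1 -> legal
(1,4): no bracket -> illegal
(2,4): flips 1 -> legal
(3,4): no bracket -> illegal
(4,1): no bracket -> illegal
(4,3): flips 1 -> legal
(5,1): flips 1 -> legal
(5,2): flips 2 -> legal
(5,3): flips 1 -> legal
W mobility = 7

Answer: B=5 W=7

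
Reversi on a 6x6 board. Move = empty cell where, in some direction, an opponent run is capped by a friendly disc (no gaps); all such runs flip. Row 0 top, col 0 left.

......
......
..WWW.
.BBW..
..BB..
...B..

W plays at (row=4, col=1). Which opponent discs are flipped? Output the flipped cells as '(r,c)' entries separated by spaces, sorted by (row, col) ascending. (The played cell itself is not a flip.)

Answer: (3,2)

Derivation:
Dir NW: first cell '.' (not opp) -> no flip
Dir N: opp run (3,1), next='.' -> no flip
Dir NE: opp run (3,2) capped by W -> flip
Dir W: first cell '.' (not opp) -> no flip
Dir E: opp run (4,2) (4,3), next='.' -> no flip
Dir SW: first cell '.' (not opp) -> no flip
Dir S: first cell '.' (not opp) -> no flip
Dir SE: first cell '.' (not opp) -> no flip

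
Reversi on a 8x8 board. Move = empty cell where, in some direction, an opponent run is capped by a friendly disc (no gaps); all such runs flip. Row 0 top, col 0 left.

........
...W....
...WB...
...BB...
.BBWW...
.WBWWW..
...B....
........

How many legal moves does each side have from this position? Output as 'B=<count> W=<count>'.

-- B to move --
(0,2): flips 1 -> legal
(0,3): flips 2 -> legal
(0,4): no bracket -> illegal
(1,2): flips 1 -> legal
(1,4): no bracket -> illegal
(2,2): flips 1 -> legal
(3,2): no bracket -> illegal
(3,5): no bracket -> illegal
(4,0): no bracket -> illegal
(4,5): flips 3 -> legal
(4,6): no bracket -> illegal
(5,0): flips 1 -> legal
(5,6): flips 3 -> legal
(6,0): flips 1 -> legal
(6,1): flips 1 -> legal
(6,2): no bracket -> illegal
(6,4): flips 3 -> legal
(6,5): no bracket -> illegal
(6,6): flips 2 -> legal
B mobility = 11
-- W to move --
(1,4): flips 2 -> legal
(1,5): flips 3 -> legal
(2,2): flips 1 -> legal
(2,5): flips 2 -> legal
(3,0): no bracket -> illegal
(3,1): flips 2 -> legal
(3,2): no bracket -> illegal
(3,5): flips 1 -> legal
(4,0): flips 2 -> legal
(4,5): flips 1 -> legal
(5,0): no bracket -> illegal
(6,1): flips 1 -> legal
(6,2): no bracket -> illegal
(6,4): no bracket -> illegal
(7,2): flips 1 -> legal
(7,3): flips 1 -> legal
(7,4): no bracket -> illegal
W mobility = 11

Answer: B=11 W=11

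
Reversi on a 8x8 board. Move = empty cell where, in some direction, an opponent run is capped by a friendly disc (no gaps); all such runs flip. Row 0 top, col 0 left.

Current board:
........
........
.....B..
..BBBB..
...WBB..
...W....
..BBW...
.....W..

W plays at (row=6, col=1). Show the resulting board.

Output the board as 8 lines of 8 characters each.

Place W at (6,1); scan 8 dirs for brackets.
Dir NW: first cell '.' (not opp) -> no flip
Dir N: first cell '.' (not opp) -> no flip
Dir NE: first cell '.' (not opp) -> no flip
Dir W: first cell '.' (not opp) -> no flip
Dir E: opp run (6,2) (6,3) capped by W -> flip
Dir SW: first cell '.' (not opp) -> no flip
Dir S: first cell '.' (not opp) -> no flip
Dir SE: first cell '.' (not opp) -> no flip
All flips: (6,2) (6,3)

Answer: ........
........
.....B..
..BBBB..
...WBB..
...W....
.WWWW...
.....W..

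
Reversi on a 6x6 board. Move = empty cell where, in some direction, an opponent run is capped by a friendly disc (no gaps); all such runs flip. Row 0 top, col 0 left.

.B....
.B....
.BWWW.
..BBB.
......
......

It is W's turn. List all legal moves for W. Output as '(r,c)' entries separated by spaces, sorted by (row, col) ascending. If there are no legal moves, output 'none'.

Answer: (0,0) (2,0) (4,1) (4,2) (4,3) (4,4) (4,5)

Derivation:
(0,0): flips 1 -> legal
(0,2): no bracket -> illegal
(1,0): no bracket -> illegal
(1,2): no bracket -> illegal
(2,0): flips 1 -> legal
(2,5): no bracket -> illegal
(3,0): no bracket -> illegal
(3,1): no bracket -> illegal
(3,5): no bracket -> illegal
(4,1): flips 1 -> legal
(4,2): flips 2 -> legal
(4,3): flips 1 -> legal
(4,4): flips 2 -> legal
(4,5): flips 1 -> legal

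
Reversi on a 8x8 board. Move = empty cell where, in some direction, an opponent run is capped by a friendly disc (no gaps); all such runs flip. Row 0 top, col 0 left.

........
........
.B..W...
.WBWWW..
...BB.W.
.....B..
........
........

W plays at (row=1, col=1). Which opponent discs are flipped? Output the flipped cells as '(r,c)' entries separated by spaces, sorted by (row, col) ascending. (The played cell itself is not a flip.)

Dir NW: first cell '.' (not opp) -> no flip
Dir N: first cell '.' (not opp) -> no flip
Dir NE: first cell '.' (not opp) -> no flip
Dir W: first cell '.' (not opp) -> no flip
Dir E: first cell '.' (not opp) -> no flip
Dir SW: first cell '.' (not opp) -> no flip
Dir S: opp run (2,1) capped by W -> flip
Dir SE: first cell '.' (not opp) -> no flip

Answer: (2,1)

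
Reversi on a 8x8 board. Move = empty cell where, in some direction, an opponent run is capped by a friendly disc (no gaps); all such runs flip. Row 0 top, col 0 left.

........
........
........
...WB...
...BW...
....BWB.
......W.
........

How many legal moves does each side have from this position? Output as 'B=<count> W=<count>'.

-- B to move --
(2,2): no bracket -> illegal
(2,3): flips 1 -> legal
(2,4): no bracket -> illegal
(3,2): flips 1 -> legal
(3,5): no bracket -> illegal
(4,2): no bracket -> illegal
(4,5): flips 1 -> legal
(4,6): no bracket -> illegal
(5,3): no bracket -> illegal
(5,7): no bracket -> illegal
(6,4): no bracket -> illegal
(6,5): no bracket -> illegal
(6,7): no bracket -> illegal
(7,5): no bracket -> illegal
(7,6): flips 1 -> legal
(7,7): no bracket -> illegal
B mobility = 4
-- W to move --
(2,3): no bracket -> illegal
(2,4): flips 1 -> legal
(2,5): no bracket -> illegal
(3,2): no bracket -> illegal
(3,5): flips 1 -> legal
(4,2): flips 1 -> legal
(4,5): no bracket -> illegal
(4,6): flips 1 -> legal
(4,7): no bracket -> illegal
(5,2): no bracket -> illegal
(5,3): flips 2 -> legal
(5,7): flips 1 -> legal
(6,3): no bracket -> illegal
(6,4): flips 1 -> legal
(6,5): no bracket -> illegal
(6,7): no bracket -> illegal
W mobility = 7

Answer: B=4 W=7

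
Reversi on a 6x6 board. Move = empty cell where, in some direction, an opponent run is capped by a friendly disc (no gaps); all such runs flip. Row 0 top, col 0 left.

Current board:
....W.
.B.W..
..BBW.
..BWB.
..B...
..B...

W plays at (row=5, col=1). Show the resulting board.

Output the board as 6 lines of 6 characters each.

Place W at (5,1); scan 8 dirs for brackets.
Dir NW: first cell '.' (not opp) -> no flip
Dir N: first cell '.' (not opp) -> no flip
Dir NE: opp run (4,2) capped by W -> flip
Dir W: first cell '.' (not opp) -> no flip
Dir E: opp run (5,2), next='.' -> no flip
Dir SW: edge -> no flip
Dir S: edge -> no flip
Dir SE: edge -> no flip
All flips: (4,2)

Answer: ....W.
.B.W..
..BBW.
..BWB.
..W...
.WB...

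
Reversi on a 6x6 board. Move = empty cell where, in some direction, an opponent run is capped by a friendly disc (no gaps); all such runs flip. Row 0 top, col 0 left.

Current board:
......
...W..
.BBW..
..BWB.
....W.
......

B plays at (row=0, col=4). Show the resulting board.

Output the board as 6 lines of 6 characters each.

Place B at (0,4); scan 8 dirs for brackets.
Dir NW: edge -> no flip
Dir N: edge -> no flip
Dir NE: edge -> no flip
Dir W: first cell '.' (not opp) -> no flip
Dir E: first cell '.' (not opp) -> no flip
Dir SW: opp run (1,3) capped by B -> flip
Dir S: first cell '.' (not opp) -> no flip
Dir SE: first cell '.' (not opp) -> no flip
All flips: (1,3)

Answer: ....B.
...B..
.BBW..
..BWB.
....W.
......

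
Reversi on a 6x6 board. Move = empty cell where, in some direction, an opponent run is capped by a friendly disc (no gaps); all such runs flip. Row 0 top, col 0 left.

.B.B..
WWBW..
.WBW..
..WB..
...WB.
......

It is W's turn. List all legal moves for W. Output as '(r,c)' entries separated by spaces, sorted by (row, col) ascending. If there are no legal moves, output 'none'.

(0,0): no bracket -> illegal
(0,2): flips 2 -> legal
(0,4): no bracket -> illegal
(1,4): no bracket -> illegal
(2,4): no bracket -> illegal
(3,1): flips 1 -> legal
(3,4): flips 1 -> legal
(3,5): no bracket -> illegal
(4,2): no bracket -> illegal
(4,5): flips 1 -> legal
(5,3): no bracket -> illegal
(5,4): no bracket -> illegal
(5,5): flips 3 -> legal

Answer: (0,2) (3,1) (3,4) (4,5) (5,5)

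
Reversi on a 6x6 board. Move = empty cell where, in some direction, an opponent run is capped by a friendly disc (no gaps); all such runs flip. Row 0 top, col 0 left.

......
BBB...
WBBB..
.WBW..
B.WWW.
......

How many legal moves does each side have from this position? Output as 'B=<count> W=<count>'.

Answer: B=7 W=5

Derivation:
-- B to move --
(2,4): no bracket -> illegal
(3,0): flips 2 -> legal
(3,4): flips 1 -> legal
(3,5): no bracket -> illegal
(4,1): flips 1 -> legal
(4,5): no bracket -> illegal
(5,1): no bracket -> illegal
(5,2): flips 1 -> legal
(5,3): flips 2 -> legal
(5,4): flips 1 -> legal
(5,5): flips 2 -> legal
B mobility = 7
-- W to move --
(0,0): flips 3 -> legal
(0,1): flips 2 -> legal
(0,2): flips 4 -> legal
(0,3): no bracket -> illegal
(1,3): flips 2 -> legal
(1,4): no bracket -> illegal
(2,4): flips 3 -> legal
(3,0): no bracket -> illegal
(3,4): no bracket -> illegal
(4,1): no bracket -> illegal
(5,0): no bracket -> illegal
(5,1): no bracket -> illegal
W mobility = 5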